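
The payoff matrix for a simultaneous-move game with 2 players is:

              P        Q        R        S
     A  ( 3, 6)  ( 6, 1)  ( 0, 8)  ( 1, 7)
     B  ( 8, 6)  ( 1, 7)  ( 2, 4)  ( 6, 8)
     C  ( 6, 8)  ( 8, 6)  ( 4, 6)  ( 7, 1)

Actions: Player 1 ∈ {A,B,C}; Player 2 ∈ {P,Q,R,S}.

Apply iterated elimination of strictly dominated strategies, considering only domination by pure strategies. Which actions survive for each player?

P1 drop A (C beats it: P:6>3 Q:8>6 R:4>0 S:7>1)
P2 drop R (P beats it: B:6>4 C:8>6)
P1→{B,C} P2→{P,Q,S}

Survivors P1:{B,C} P2:{P,Q,S}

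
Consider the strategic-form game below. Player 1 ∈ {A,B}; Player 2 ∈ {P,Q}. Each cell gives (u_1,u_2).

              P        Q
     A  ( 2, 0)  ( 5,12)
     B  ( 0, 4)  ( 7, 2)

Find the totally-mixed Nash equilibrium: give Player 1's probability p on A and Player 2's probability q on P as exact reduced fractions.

P1 indiff ⇒ q·2+(1-q)·5 = q·0+(1-q)·7 ⇒ q(2) = (1-q)(2) ⇒ q = 1/2
P2 indiff ⇒ p·0+(1-p)·4 = p·12+(1-p)·2 ⇒ p(-12) = (1-p)(-2) ⇒ p = 1/7

p=1/7, q=1/2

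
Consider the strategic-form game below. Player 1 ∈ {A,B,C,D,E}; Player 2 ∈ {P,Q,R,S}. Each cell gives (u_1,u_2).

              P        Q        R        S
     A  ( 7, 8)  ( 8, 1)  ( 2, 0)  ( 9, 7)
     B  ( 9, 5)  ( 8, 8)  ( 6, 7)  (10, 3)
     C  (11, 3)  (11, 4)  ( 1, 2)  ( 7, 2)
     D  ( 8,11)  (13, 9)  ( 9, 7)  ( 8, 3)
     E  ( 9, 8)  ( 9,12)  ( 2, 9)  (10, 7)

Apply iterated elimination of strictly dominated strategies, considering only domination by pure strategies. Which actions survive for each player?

P2 drop R (Q beats it: A:1>0 B:8>7 C:4>2 D:9>7 E:12>9)
P1 drop A (E beats it: P:9>7 Q:9>8 S:10>9)
P2 drop S (P beats it: B:5>3 C:3>2 D:11>3 E:8>7)
P1 drop B (C beats it: P:11>9 Q:11>8)
P1 drop E (C beats it: P:11>9 Q:11>9)
P1→{C,D} P2→{P,Q}

Remaining: P1:{C,D} P2:{P,Q}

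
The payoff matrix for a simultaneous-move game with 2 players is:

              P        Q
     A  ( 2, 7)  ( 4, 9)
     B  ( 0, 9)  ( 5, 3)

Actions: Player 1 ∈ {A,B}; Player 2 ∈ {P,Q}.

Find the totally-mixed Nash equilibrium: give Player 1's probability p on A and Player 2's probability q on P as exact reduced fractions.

P1 indiff ⇒ q·2+(1-q)·4 = q·0+(1-q)·5 ⇒ q(2) = (1-q)(1) ⇒ q = 1/3
P2 indiff ⇒ p·7+(1-p)·9 = p·9+(1-p)·3 ⇒ p(-2) = (1-p)(-6) ⇒ p = 3/4

p=3/4, q=1/3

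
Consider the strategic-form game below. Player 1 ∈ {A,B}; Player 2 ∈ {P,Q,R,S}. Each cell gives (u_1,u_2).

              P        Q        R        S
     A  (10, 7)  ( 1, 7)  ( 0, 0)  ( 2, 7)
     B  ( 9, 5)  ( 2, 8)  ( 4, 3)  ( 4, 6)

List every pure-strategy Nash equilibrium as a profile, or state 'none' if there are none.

NE set: (A,P), (B,Q)

(A,P): NE
(A,Q): not NE [P1→B gives 2>1]
(A,R): not NE [P1→B gives 4>0; P2→S gives 7>0]
(A,S): not NE [P1→B gives 4>2]
(B,P): not NE [P1→A gives 10>9; P2→Q gives 8>5]
(B,Q): NE
(B,R): not NE [P2→Q gives 8>3]
(B,S): not NE [P2→Q gives 8>6]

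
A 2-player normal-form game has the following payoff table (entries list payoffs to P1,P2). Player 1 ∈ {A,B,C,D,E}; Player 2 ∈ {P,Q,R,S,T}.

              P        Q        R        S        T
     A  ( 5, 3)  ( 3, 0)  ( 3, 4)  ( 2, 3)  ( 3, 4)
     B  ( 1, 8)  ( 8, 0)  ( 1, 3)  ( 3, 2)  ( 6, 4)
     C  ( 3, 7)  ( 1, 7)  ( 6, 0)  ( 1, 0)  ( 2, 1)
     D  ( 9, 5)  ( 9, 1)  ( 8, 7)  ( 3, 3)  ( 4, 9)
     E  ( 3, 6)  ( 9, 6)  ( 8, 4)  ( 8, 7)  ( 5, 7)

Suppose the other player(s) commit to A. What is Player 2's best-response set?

u_2(P vs A) = 3
u_2(Q vs A) = 0
u_2(R vs A) = 4
u_2(S vs A) = 3
u_2(T vs A) = 4
max payoff 4 at {R,T}

P2 best: {R,T}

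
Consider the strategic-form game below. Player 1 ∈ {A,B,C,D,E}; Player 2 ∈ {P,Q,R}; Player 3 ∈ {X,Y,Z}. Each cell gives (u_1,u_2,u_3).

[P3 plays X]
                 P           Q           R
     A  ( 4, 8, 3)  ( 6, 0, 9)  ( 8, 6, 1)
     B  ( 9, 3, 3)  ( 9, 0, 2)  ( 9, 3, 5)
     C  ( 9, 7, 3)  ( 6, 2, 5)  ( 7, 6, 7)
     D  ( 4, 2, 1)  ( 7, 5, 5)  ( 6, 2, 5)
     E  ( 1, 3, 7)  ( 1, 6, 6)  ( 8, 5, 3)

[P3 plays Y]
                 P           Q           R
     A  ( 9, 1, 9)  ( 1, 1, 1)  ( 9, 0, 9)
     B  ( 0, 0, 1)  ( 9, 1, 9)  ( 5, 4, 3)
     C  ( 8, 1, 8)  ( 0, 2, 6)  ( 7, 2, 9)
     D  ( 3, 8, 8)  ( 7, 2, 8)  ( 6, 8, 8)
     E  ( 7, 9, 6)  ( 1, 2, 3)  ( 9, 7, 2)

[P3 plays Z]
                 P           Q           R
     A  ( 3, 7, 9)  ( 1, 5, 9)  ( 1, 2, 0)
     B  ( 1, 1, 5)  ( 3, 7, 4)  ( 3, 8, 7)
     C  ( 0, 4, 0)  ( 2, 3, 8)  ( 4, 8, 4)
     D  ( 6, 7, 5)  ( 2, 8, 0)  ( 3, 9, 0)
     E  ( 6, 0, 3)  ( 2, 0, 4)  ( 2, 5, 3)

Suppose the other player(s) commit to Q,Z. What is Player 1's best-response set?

u_1(A vs Q,Z) = 1
u_1(B vs Q,Z) = 3
u_1(C vs Q,Z) = 2
u_1(D vs Q,Z) = 2
u_1(E vs Q,Z) = 2
max payoff 3 at {B}

argmax u_1 = {B}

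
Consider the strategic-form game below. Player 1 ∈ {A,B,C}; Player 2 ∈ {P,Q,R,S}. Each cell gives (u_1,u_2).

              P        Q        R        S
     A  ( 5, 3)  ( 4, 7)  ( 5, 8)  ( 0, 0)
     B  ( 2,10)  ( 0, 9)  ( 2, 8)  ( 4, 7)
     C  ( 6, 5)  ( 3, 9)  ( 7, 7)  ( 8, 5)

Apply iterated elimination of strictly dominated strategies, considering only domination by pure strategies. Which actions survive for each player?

IESDS → P1:{A,C} P2:{Q,R}

P1 drop B (C beats it: P:6>2 Q:3>0 R:7>2 S:8>4)
P2 drop P (Q beats it: A:7>3 C:9>5)
P2 drop S (Q beats it: A:7>0 C:9>5)
P1→{A,C} P2→{Q,R}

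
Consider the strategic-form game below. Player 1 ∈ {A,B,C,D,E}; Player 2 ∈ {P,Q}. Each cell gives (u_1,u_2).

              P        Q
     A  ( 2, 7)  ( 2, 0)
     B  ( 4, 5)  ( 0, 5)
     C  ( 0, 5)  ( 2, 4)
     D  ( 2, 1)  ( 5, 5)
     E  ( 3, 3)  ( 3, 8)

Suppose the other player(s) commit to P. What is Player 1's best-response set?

u_1(A vs P) = 2
u_1(B vs P) = 4
u_1(C vs P) = 0
u_1(D vs P) = 2
u_1(E vs P) = 3
max payoff 4 at {B}

BR_1 = {B}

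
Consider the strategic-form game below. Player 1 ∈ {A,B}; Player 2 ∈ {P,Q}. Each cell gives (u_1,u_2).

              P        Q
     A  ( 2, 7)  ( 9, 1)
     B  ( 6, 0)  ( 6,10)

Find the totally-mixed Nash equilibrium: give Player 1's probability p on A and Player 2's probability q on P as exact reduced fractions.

P1 indiff ⇒ q·2+(1-q)·9 = q·6+(1-q)·6 ⇒ q(-4) = (1-q)(-3) ⇒ q = 3/7
P2 indiff ⇒ p·7+(1-p)·0 = p·1+(1-p)·10 ⇒ p(6) = (1-p)(10) ⇒ p = 5/8

p=5/8, q=3/7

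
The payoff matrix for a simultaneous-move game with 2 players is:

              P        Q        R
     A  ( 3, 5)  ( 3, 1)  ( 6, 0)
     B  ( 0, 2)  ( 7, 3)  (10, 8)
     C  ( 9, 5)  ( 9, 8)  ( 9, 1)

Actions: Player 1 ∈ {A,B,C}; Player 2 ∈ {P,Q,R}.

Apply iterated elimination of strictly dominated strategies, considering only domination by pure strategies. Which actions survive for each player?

P1 drop A (C beats it: P:9>3 Q:9>3 R:9>6)
P2 drop P (Q beats it: B:3>2 C:8>5)
P1→{B,C} P2→{Q,R}

Remaining: P1:{B,C} P2:{Q,R}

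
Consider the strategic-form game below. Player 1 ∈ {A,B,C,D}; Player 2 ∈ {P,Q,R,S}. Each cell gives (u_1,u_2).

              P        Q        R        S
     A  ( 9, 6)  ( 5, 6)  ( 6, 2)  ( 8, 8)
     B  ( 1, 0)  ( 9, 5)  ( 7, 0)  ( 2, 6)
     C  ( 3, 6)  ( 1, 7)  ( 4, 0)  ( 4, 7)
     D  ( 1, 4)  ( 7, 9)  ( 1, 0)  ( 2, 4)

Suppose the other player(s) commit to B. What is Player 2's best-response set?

P2 best: {S}

u_2(P vs B) = 0
u_2(Q vs B) = 5
u_2(R vs B) = 0
u_2(S vs B) = 6
max payoff 6 at {S}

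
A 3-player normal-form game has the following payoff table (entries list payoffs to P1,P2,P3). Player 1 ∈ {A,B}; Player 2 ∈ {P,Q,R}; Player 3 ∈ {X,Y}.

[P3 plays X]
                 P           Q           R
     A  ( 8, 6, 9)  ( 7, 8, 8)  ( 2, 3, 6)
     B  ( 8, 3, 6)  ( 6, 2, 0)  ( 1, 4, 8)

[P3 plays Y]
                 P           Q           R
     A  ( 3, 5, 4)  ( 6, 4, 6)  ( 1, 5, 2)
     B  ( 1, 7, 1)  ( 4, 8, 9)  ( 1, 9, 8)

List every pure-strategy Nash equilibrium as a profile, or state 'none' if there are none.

(A,P,X): not NE [P2→Q gives 8>6]
(A,P,Y): not NE [P3→X gives 9>4]
(A,Q,X): NE
(A,Q,Y): not NE [P2→R gives 5>4; P3→X gives 8>6]
(A,R,X): not NE [P2→Q gives 8>3]
(A,R,Y): not NE [P3→X gives 6>2]
(B,P,X): not NE [P2→R gives 4>3]
(B,P,Y): not NE [P1→A gives 3>1; P2→R gives 9>7; P3→X gives 6>1]
(B,Q,X): not NE [P1→A gives 7>6; P2→R gives 4>2; P3→Y gives 9>0]
(B,Q,Y): not NE [P1→A gives 6>4; P2→R gives 9>8]
(B,R,X): not NE [P1→A gives 2>1]
(B,R,Y): NE

Nash profiles: (A,Q,X), (B,R,Y)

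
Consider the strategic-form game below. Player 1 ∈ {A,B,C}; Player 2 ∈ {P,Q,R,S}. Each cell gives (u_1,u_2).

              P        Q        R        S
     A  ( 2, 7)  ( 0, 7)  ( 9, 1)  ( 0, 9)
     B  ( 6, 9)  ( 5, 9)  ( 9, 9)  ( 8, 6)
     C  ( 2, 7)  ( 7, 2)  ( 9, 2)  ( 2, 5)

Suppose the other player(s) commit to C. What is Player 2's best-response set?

u_2(P vs C) = 7
u_2(Q vs C) = 2
u_2(R vs C) = 2
u_2(S vs C) = 5
max payoff 7 at {P}

P2 best: {P}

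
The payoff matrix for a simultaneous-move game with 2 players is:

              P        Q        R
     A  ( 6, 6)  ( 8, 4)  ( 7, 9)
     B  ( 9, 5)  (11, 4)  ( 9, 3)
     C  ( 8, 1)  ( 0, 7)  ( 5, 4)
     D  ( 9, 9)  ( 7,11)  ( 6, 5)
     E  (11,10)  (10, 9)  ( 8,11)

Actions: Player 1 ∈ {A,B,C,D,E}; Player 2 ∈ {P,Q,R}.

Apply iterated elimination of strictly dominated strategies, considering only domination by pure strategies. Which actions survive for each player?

Survivors P1:{B,E} P2:{P,R}

P1 drop A (B beats it: P:9>6 Q:11>8 R:9>7)
P1 drop C (B beats it: P:9>8 Q:11>0 R:9>5)
P1 drop D (E beats it: P:11>9 Q:10>7 R:8>6)
P2 drop Q (P beats it: B:5>4 E:10>9)
P1→{B,E} P2→{P,R}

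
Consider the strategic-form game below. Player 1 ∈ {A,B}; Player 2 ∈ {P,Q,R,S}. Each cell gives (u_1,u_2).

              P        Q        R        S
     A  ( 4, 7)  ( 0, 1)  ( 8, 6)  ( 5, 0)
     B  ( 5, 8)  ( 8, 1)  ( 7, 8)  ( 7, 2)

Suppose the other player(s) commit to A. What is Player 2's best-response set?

u_2(P vs A) = 7
u_2(Q vs A) = 1
u_2(R vs A) = 6
u_2(S vs A) = 0
max payoff 7 at {P}

argmax u_2 = {P}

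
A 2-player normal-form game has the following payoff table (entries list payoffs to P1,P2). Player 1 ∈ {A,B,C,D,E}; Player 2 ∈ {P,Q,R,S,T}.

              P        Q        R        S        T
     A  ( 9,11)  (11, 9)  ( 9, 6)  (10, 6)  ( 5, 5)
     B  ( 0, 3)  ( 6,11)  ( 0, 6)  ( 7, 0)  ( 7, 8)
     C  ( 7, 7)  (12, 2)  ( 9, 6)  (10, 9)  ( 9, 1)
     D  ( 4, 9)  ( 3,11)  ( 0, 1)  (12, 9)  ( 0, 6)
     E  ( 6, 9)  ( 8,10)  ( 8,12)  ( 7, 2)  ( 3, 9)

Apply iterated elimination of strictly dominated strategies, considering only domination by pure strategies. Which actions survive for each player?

P1 drop B (C beats it: P:7>0 Q:12>6 R:9>0 S:10>7 T:9>7)
P1 drop E (A beats it: P:9>6 Q:11>8 R:9>8 S:10>7 T:5>3)
P2 drop R (P beats it: A:11>6 C:7>6 D:9>1)
P2 drop T (P beats it: A:11>5 C:7>1 D:9>6)
P1→{A,C,D} P2→{P,Q,S}

Remaining: P1:{A,C,D} P2:{P,Q,S}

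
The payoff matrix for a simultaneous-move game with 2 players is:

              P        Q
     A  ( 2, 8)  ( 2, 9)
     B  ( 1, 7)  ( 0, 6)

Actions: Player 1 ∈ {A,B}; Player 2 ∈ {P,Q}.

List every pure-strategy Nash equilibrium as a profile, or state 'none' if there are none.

(A,P): not NE [P2→Q gives 9>8]
(A,Q): NE
(B,P): not NE [P1→A gives 2>1]
(B,Q): not NE [P1→A gives 2>0; P2→P gives 7>6]

NE set: (A,Q)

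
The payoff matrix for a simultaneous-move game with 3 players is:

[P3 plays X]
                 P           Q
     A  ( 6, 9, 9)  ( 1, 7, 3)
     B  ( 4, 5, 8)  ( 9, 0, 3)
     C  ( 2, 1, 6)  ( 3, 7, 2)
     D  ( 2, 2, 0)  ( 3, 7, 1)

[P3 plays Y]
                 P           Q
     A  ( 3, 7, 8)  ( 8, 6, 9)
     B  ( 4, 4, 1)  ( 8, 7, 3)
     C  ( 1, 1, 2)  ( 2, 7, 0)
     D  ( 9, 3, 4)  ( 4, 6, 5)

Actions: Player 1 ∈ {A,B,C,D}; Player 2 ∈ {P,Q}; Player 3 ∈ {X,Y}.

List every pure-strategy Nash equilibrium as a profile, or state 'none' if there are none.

PSNE = {(A,P,X), (B,Q,Y)}

(A,P,X): NE
(A,P,Y): not NE [P1→D gives 9>3; P3→X gives 9>8]
(A,Q,X): not NE [P1→B gives 9>1; P2→P gives 9>7; P3→Y gives 9>3]
(A,Q,Y): not NE [P2→P gives 7>6]
(B,P,X): not NE [P1→A gives 6>4]
(B,P,Y): not NE [P1→D gives 9>4; P2→Q gives 7>4; P3→X gives 8>1]
(B,Q,X): not NE [P2→P gives 5>0]
(B,Q,Y): NE
(C,P,X): not NE [P1→A gives 6>2; P2→Q gives 7>1]
(C,P,Y): not NE [P1→D gives 9>1; P2→Q gives 7>1; P3→X gives 6>2]
(C,Q,X): not NE [P1→B gives 9>3]
(C,Q,Y): not NE [P1→B gives 8>2; P3→X gives 2>0]
(D,P,X): not NE [P1→A gives 6>2; P2→Q gives 7>2; P3→Y gives 4>0]
(D,P,Y): not NE [P2→Q gives 6>3]
(D,Q,X): not NE [P1→B gives 9>3; P3→Y gives 5>1]
(D,Q,Y): not NE [P1→B gives 8>4]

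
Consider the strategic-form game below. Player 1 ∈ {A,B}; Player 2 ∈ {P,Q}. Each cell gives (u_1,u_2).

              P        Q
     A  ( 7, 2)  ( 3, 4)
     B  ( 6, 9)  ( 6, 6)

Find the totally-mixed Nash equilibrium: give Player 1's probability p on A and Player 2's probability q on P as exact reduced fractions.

(p,q) = (3/5, 3/4)

P1 indiff ⇒ q·7+(1-q)·3 = q·6+(1-q)·6 ⇒ q(1) = (1-q)(3) ⇒ q = 3/4
P2 indiff ⇒ p·2+(1-p)·9 = p·4+(1-p)·6 ⇒ p(-2) = (1-p)(-3) ⇒ p = 3/5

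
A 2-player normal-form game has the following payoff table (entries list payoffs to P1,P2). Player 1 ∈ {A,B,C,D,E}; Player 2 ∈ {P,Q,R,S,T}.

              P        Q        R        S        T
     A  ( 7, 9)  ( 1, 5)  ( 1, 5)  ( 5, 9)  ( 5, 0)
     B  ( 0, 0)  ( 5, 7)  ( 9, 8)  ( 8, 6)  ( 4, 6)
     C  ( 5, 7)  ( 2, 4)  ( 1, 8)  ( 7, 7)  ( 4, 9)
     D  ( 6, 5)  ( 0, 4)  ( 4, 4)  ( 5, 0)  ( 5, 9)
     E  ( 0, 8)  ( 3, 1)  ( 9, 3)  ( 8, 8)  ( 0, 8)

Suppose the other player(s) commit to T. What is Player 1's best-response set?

u_1(A vs T) = 5
u_1(B vs T) = 4
u_1(C vs T) = 4
u_1(D vs T) = 5
u_1(E vs T) = 0
max payoff 5 at {A,D}

BR_1 = {A,D}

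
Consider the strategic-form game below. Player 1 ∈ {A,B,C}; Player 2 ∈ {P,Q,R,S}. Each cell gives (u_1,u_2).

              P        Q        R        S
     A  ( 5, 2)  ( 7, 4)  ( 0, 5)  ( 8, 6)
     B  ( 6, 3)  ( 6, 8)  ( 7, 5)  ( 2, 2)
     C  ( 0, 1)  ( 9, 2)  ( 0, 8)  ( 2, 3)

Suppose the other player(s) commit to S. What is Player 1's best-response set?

u_1(A vs S) = 8
u_1(B vs S) = 2
u_1(C vs S) = 2
max payoff 8 at {A}

P1 best: {A}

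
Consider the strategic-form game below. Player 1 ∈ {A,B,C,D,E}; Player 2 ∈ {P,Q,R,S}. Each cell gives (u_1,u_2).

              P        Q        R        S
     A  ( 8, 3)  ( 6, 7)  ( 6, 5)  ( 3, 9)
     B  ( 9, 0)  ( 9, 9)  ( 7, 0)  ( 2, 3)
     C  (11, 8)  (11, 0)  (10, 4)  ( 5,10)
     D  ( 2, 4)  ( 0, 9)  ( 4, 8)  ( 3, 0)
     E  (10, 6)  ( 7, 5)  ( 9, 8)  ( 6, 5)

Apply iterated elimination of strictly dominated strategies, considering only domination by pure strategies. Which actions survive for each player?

Remaining: P1:{C,E} P2:{P,R,S}

P1 drop A (C beats it: P:11>8 Q:11>6 R:10>6 S:5>3)
P1 drop B (C beats it: P:11>9 Q:11>9 R:10>7 S:5>2)
P1 drop D (C beats it: P:11>2 Q:11>0 R:10>4 S:5>3)
P2 drop Q (P beats it: C:8>0 E:6>5)
P1→{C,E} P2→{P,R,S}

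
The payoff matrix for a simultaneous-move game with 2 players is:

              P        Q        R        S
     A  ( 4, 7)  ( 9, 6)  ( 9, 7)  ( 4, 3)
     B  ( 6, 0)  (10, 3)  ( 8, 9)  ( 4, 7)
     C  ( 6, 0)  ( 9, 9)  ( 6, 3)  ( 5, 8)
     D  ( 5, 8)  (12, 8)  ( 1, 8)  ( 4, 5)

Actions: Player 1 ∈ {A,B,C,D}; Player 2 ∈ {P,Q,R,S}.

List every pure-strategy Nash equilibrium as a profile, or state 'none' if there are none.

(A,P): not NE [P1→C gives 6>4]
(A,Q): not NE [P1→D gives 12>9; P2→R gives 7>6]
(A,R): NE
(A,S): not NE [P1→C gives 5>4; P2→R gives 7>3]
(B,P): not NE [P2→R gives 9>0]
(B,Q): not NE [P1→D gives 12>10; P2→R gives 9>3]
(B,R): not NE [P1→A gives 9>8]
(B,S): not NE [P1→C gives 5>4; P2→R gives 9>7]
(C,P): not NE [P2→Q gives 9>0]
(C,Q): not NE [P1→D gives 12>9]
(C,R): not NE [P1→A gives 9>6; P2→Q gives 9>3]
(C,S): not NE [P2→Q gives 9>8]
(D,P): not NE [P1→C gives 6>5]
(D,Q): NE
(D,R): not NE [P1→A gives 9>1]
(D,S): not NE [P1→C gives 5>4; P2→R gives 8>5]

Nash profiles: (A,R), (D,Q)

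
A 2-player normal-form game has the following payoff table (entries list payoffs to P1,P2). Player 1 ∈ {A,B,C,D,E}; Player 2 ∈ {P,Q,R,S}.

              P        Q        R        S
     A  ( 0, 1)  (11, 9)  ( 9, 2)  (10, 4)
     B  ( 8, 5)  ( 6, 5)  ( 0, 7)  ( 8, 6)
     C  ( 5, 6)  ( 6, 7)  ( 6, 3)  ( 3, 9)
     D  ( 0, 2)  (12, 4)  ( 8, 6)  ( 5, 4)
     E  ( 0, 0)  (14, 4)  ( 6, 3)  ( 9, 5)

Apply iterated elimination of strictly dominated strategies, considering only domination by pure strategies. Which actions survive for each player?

Remaining: P1:{A,D,E} P2:{Q,R,S}

P2 drop P (S beats it: A:4>1 B:6>5 C:9>6 D:4>2 E:5>0)
P1 drop B (A beats it: Q:11>6 R:9>0 S:10>8)
P1 drop C (A beats it: Q:11>6 R:9>6 S:10>3)
P1→{A,D,E} P2→{Q,R,S}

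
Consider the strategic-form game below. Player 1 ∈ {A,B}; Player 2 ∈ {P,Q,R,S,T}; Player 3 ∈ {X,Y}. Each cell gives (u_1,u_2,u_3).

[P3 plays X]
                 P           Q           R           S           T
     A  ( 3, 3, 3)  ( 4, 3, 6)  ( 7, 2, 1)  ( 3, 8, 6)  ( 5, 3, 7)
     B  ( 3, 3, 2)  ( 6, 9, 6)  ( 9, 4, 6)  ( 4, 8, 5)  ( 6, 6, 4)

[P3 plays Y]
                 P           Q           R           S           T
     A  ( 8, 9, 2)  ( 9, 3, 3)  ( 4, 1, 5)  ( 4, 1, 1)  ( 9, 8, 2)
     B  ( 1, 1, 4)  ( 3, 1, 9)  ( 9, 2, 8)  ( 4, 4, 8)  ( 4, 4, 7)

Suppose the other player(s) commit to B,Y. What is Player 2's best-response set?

BR_2 = {S,T}

u_2(P vs B,Y) = 1
u_2(Q vs B,Y) = 1
u_2(R vs B,Y) = 2
u_2(S vs B,Y) = 4
u_2(T vs B,Y) = 4
max payoff 4 at {S,T}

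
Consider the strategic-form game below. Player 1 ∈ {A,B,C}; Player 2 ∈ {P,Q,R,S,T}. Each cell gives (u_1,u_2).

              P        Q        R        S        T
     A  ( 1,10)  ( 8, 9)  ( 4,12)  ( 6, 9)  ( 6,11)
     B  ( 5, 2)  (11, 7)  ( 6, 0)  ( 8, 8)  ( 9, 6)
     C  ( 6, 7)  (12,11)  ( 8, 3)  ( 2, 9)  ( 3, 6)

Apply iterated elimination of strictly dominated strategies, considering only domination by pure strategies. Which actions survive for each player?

P1 drop A (B beats it: P:5>1 Q:11>8 R:6>4 S:8>6 T:9>6)
P2 drop P (Q beats it: B:7>2 C:11>7)
P2 drop R (Q beats it: B:7>0 C:11>3)
P2 drop T (Q beats it: B:7>6 C:11>6)
P1→{B,C} P2→{Q,S}

Survivors P1:{B,C} P2:{Q,S}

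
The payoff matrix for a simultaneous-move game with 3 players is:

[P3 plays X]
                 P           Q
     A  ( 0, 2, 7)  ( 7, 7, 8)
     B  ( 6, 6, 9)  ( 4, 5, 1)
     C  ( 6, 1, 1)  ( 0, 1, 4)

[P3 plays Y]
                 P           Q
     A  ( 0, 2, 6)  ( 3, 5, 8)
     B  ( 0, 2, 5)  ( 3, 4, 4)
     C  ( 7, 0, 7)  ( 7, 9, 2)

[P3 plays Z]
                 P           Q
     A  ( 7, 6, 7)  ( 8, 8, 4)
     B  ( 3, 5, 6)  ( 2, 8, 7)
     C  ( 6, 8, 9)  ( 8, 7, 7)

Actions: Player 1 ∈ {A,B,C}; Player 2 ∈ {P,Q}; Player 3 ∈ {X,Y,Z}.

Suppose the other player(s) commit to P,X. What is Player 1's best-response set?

u_1(A vs P,X) = 0
u_1(B vs P,X) = 6
u_1(C vs P,X) = 6
max payoff 6 at {B,C}

argmax u_1 = {B,C}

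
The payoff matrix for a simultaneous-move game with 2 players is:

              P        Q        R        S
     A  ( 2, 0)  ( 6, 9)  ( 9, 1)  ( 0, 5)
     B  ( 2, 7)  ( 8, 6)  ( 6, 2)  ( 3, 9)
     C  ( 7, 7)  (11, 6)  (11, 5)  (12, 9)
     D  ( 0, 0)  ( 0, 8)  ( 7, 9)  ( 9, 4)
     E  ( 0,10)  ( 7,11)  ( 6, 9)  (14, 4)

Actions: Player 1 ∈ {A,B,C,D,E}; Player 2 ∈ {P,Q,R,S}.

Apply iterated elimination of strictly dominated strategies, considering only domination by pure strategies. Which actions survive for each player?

P1 drop A (C beats it: P:7>2 Q:11>6 R:11>9 S:12>0)
P1 drop B (C beats it: P:7>2 Q:11>8 R:11>6 S:12>3)
P1 drop D (C beats it: P:7>0 Q:11>0 R:11>7 S:12>9)
P2 drop R (P beats it: C:7>5 E:10>9)
P1→{C,E} P2→{P,Q,S}

Survivors P1:{C,E} P2:{P,Q,S}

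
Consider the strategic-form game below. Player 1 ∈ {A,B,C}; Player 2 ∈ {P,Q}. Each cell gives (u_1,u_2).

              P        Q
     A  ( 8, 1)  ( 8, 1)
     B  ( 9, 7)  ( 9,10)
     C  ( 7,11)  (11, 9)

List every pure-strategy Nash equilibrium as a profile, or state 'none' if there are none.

(A,P): not NE [P1→B gives 9>8]
(A,Q): not NE [P1→C gives 11>8]
(B,P): not NE [P2→Q gives 10>7]
(B,Q): not NE [P1→C gives 11>9]
(C,P): not NE [P1→B gives 9>7]
(C,Q): not NE [P2→P gives 11>9]

Equilibria: none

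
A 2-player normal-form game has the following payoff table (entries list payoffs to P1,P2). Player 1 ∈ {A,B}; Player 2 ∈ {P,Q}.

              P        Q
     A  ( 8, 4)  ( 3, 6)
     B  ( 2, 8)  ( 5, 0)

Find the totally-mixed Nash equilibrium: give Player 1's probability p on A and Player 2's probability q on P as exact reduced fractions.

P1 indiff ⇒ q·8+(1-q)·3 = q·2+(1-q)·5 ⇒ q(6) = (1-q)(2) ⇒ q = 1/4
P2 indiff ⇒ p·4+(1-p)·8 = p·6+(1-p)·0 ⇒ p(-2) = (1-p)(-8) ⇒ p = 4/5

p=4/5, q=1/4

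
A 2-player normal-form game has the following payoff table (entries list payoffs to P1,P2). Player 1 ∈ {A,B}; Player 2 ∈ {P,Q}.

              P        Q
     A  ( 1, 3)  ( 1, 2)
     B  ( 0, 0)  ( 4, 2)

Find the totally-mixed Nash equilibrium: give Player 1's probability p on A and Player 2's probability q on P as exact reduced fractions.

P1 indiff ⇒ q·1+(1-q)·1 = q·0+(1-q)·4 ⇒ q(1) = (1-q)(3) ⇒ q = 3/4
P2 indiff ⇒ p·3+(1-p)·0 = p·2+(1-p)·2 ⇒ p(1) = (1-p)(2) ⇒ p = 2/3

P1 mixes 2/3 on A; P2 mixes 3/4 on P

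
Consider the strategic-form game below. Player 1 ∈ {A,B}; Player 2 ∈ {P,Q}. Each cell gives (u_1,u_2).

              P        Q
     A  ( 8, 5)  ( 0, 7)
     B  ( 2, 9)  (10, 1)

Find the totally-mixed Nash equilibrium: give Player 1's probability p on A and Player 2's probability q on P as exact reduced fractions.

P1 mixes 4/5 on A; P2 mixes 5/8 on P

P1 indiff ⇒ q·8+(1-q)·0 = q·2+(1-q)·10 ⇒ q(6) = (1-q)(10) ⇒ q = 5/8
P2 indiff ⇒ p·5+(1-p)·9 = p·7+(1-p)·1 ⇒ p(-2) = (1-p)(-8) ⇒ p = 4/5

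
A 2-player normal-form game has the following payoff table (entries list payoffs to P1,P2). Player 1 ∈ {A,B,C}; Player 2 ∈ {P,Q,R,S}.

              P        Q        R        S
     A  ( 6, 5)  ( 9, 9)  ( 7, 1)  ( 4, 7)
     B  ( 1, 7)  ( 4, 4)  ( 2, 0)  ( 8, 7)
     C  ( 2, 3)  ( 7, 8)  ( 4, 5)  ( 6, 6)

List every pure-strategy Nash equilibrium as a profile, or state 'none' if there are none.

(A,P): not NE [P2→Q gives 9>5]
(A,Q): NE
(A,R): not NE [P2→Q gives 9>1]
(A,S): not NE [P1→B gives 8>4; P2→Q gives 9>7]
(B,P): not NE [P1→A gives 6>1]
(B,Q): not NE [P1→A gives 9>4; P2→S gives 7>4]
(B,R): not NE [P1→A gives 7>2; P2→S gives 7>0]
(B,S): NE
(C,P): not NE [P1→A gives 6>2; P2→Q gives 8>3]
(C,Q): not NE [P1→A gives 9>7]
(C,R): not NE [P1→A gives 7>4; P2→Q gives 8>5]
(C,S): not NE [P1→B gives 8>6; P2→Q gives 8>6]

PSNE = {(A,Q), (B,S)}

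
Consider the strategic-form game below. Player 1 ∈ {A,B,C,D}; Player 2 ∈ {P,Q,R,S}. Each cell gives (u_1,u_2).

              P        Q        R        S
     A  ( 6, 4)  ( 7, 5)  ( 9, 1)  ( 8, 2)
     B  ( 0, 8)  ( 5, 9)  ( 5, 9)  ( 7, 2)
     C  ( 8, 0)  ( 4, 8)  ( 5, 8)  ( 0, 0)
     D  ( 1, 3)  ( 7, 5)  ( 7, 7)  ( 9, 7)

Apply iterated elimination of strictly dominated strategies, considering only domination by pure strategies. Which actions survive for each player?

P1 drop B (A beats it: P:6>0 Q:7>5 R:9>5 S:8>7)
P2 drop P (Q beats it: A:5>4 C:8>0 D:5>3)
P1 drop C (A beats it: Q:7>4 R:9>5 S:8>0)
P1→{A,D} P2→{Q,R,S}

Survivors P1:{A,D} P2:{Q,R,S}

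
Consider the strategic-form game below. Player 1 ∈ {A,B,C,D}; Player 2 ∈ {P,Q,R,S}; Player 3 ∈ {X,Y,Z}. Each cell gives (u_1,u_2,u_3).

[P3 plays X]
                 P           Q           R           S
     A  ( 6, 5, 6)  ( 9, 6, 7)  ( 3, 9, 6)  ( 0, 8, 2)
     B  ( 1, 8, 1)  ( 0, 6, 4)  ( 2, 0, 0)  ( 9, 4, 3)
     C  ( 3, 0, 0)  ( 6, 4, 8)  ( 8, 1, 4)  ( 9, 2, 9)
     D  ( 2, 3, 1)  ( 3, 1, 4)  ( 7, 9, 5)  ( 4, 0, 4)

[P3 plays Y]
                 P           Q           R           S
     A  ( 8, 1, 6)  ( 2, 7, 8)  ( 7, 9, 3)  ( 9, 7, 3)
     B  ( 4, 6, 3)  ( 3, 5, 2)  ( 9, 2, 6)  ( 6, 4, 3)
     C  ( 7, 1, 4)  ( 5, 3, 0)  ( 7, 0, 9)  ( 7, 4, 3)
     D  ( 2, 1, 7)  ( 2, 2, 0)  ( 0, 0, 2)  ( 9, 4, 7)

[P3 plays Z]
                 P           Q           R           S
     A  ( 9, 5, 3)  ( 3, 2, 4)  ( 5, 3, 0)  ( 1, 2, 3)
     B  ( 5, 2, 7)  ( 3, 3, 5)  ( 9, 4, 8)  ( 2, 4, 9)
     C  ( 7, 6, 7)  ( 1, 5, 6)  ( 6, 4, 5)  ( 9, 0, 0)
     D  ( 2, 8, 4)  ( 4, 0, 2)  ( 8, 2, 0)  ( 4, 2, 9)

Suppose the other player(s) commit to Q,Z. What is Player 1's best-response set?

P1 best: {D}

u_1(A vs Q,Z) = 3
u_1(B vs Q,Z) = 3
u_1(C vs Q,Z) = 1
u_1(D vs Q,Z) = 4
max payoff 4 at {D}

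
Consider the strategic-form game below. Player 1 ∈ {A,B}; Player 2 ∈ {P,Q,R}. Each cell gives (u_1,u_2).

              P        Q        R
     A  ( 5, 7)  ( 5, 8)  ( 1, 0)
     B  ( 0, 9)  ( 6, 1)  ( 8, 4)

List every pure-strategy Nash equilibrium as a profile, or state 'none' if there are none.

(A,P): not NE [P2→Q gives 8>7]
(A,Q): not NE [P1→B gives 6>5]
(A,R): not NE [P1→B gives 8>1; P2→Q gives 8>0]
(B,P): not NE [P1→A gives 5>0]
(B,Q): not NE [P2→P gives 9>1]
(B,R): not NE [P2→P gives 9>4]

Equilibria: none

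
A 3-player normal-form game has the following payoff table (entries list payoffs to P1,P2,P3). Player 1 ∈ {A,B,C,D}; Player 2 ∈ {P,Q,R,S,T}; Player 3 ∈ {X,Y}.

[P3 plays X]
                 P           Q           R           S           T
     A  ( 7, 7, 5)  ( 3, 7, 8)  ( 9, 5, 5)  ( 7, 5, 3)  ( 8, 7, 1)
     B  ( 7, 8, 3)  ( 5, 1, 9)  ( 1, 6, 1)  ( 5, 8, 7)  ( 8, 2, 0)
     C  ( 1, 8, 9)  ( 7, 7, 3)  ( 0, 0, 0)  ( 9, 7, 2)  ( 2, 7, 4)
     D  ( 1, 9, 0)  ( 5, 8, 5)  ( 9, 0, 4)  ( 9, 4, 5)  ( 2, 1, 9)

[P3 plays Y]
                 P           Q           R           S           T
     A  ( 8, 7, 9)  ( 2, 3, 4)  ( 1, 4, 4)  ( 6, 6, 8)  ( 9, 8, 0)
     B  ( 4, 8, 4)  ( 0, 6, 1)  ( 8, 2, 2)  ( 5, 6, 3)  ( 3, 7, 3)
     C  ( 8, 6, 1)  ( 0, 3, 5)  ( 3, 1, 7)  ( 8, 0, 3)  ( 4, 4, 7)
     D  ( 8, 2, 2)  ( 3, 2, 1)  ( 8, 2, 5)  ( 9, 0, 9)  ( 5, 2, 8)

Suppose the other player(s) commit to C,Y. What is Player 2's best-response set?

BR_2 = {P}

u_2(P vs C,Y) = 6
u_2(Q vs C,Y) = 3
u_2(R vs C,Y) = 1
u_2(S vs C,Y) = 0
u_2(T vs C,Y) = 4
max payoff 6 at {P}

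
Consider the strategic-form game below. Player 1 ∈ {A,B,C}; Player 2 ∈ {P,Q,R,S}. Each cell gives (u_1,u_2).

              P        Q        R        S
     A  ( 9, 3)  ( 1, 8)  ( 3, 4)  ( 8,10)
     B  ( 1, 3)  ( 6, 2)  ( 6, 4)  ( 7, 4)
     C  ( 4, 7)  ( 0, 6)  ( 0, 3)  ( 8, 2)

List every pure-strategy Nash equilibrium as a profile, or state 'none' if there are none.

(A,P): not NE [P2→S gives 10>3]
(A,Q): not NE [P1→B gives 6>1; P2→S gives 10>8]
(A,R): not NE [P1→B gives 6>3; P2→S gives 10>4]
(A,S): NE
(B,P): not NE [P1→A gives 9>1; P2→S gives 4>3]
(B,Q): not NE [P2→S gives 4>2]
(B,R): NE
(B,S): not NE [P1→C gives 8>7]
(C,P): not NE [P1→A gives 9>4]
(C,Q): not NE [P1→B gives 6>0; P2→P gives 7>6]
(C,R): not NE [P1→B gives 6>0; P2→P gives 7>3]
(C,S): not NE [P2→P gives 7>2]

NE set: (A,S), (B,R)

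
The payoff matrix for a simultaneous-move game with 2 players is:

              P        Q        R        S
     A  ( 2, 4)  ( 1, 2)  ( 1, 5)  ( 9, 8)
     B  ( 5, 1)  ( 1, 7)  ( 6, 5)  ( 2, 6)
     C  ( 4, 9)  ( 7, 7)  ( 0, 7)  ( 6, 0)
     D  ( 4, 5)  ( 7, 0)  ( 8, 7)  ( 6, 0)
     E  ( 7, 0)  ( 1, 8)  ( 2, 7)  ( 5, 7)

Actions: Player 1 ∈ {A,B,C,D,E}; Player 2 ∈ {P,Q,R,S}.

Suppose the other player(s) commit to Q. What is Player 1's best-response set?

u_1(A vs Q) = 1
u_1(B vs Q) = 1
u_1(C vs Q) = 7
u_1(D vs Q) = 7
u_1(E vs Q) = 1
max payoff 7 at {C,D}

P1 best: {C,D}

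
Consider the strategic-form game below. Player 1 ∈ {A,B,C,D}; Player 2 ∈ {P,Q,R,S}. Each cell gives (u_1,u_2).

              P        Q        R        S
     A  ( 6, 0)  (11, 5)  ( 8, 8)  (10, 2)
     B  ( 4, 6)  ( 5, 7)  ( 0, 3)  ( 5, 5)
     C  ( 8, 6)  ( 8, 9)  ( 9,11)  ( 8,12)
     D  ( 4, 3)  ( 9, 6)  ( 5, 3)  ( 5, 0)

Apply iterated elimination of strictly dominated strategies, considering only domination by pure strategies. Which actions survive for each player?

P1 drop B (A beats it: P:6>4 Q:11>5 R:8>0 S:10>5)
P1 drop D (A beats it: P:6>4 Q:11>9 R:8>5 S:10>5)
P2 drop P (Q beats it: A:5>0 C:9>6)
P2 drop Q (R beats it: A:8>5 C:11>9)
P1→{A,C} P2→{R,S}

Remaining: P1:{A,C} P2:{R,S}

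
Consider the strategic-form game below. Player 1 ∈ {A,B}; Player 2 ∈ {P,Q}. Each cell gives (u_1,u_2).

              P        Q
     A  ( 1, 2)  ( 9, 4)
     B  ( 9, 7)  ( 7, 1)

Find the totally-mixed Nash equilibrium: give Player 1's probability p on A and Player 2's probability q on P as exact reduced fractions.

P1 indiff ⇒ q·1+(1-q)·9 = q·9+(1-q)·7 ⇒ q(-8) = (1-q)(-2) ⇒ q = 1/5
P2 indiff ⇒ p·2+(1-p)·7 = p·4+(1-p)·1 ⇒ p(-2) = (1-p)(-6) ⇒ p = 3/4

P1 mixes 3/4 on A; P2 mixes 1/5 on P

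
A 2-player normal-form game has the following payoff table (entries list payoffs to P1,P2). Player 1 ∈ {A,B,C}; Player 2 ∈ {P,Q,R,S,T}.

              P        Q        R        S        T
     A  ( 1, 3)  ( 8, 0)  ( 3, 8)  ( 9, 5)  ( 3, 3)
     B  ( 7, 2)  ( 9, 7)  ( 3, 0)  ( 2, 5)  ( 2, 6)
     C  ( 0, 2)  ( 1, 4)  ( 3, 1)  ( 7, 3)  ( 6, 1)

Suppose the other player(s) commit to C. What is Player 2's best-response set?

u_2(P vs C) = 2
u_2(Q vs C) = 4
u_2(R vs C) = 1
u_2(S vs C) = 3
u_2(T vs C) = 1
max payoff 4 at {Q}

BR_2 = {Q}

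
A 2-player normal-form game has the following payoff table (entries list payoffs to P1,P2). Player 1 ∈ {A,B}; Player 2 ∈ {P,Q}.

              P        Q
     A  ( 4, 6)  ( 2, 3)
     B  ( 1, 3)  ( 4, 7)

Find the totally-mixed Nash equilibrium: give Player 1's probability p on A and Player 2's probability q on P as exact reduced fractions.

P1 mixes 4/7 on A; P2 mixes 2/5 on P

P1 indiff ⇒ q·4+(1-q)·2 = q·1+(1-q)·4 ⇒ q(3) = (1-q)(2) ⇒ q = 2/5
P2 indiff ⇒ p·6+(1-p)·3 = p·3+(1-p)·7 ⇒ p(3) = (1-p)(4) ⇒ p = 4/7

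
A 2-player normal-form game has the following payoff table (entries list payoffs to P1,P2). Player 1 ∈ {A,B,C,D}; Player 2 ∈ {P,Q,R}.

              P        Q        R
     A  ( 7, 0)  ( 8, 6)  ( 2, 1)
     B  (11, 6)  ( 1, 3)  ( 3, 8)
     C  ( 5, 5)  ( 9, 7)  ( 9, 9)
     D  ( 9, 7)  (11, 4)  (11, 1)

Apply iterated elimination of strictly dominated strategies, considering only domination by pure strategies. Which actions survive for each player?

P1 drop A (D beats it: P:9>7 Q:11>8 R:11>2)
P1 drop C (D beats it: P:9>5 Q:11>9 R:11>9)
P2 drop Q (P beats it: B:6>3 D:7>4)
P1→{B,D} P2→{P,R}

Survivors P1:{B,D} P2:{P,R}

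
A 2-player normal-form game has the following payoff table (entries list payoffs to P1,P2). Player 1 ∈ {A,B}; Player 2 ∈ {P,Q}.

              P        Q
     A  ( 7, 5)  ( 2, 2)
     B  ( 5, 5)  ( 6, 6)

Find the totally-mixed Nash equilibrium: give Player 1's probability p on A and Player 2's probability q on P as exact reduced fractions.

P1 indiff ⇒ q·7+(1-q)·2 = q·5+(1-q)·6 ⇒ q(2) = (1-q)(4) ⇒ q = 2/3
P2 indiff ⇒ p·5+(1-p)·5 = p·2+(1-p)·6 ⇒ p(3) = (1-p)(1) ⇒ p = 1/4

p=1/4, q=2/3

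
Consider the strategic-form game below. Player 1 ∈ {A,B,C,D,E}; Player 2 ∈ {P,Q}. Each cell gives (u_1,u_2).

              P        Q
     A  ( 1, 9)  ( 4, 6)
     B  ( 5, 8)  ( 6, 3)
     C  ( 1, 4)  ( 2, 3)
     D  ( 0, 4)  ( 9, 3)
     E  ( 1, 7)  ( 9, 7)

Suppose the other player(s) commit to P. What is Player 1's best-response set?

argmax u_1 = {B}

u_1(A vs P) = 1
u_1(B vs P) = 5
u_1(C vs P) = 1
u_1(D vs P) = 0
u_1(E vs P) = 1
max payoff 5 at {B}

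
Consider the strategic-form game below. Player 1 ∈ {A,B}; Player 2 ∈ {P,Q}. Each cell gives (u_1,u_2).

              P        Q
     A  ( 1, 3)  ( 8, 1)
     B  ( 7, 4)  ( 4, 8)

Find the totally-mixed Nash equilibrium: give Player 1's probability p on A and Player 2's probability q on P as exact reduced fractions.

P1 indiff ⇒ q·1+(1-q)·8 = q·7+(1-q)·4 ⇒ q(-6) = (1-q)(-4) ⇒ q = 2/5
P2 indiff ⇒ p·3+(1-p)·4 = p·1+(1-p)·8 ⇒ p(2) = (1-p)(4) ⇒ p = 2/3

P1 mixes 2/3 on A; P2 mixes 2/5 on P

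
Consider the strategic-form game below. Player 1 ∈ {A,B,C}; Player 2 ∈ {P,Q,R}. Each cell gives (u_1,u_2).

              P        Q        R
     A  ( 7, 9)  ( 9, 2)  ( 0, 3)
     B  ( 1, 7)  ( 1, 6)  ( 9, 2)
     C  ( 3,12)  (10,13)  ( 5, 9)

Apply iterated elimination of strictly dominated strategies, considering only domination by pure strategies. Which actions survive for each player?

Survivors P1:{A,C} P2:{P,Q}

P2 drop R (P beats it: A:9>3 B:7>2 C:12>9)
P1 drop B (A beats it: P:7>1 Q:9>1)
P1→{A,C} P2→{P,Q}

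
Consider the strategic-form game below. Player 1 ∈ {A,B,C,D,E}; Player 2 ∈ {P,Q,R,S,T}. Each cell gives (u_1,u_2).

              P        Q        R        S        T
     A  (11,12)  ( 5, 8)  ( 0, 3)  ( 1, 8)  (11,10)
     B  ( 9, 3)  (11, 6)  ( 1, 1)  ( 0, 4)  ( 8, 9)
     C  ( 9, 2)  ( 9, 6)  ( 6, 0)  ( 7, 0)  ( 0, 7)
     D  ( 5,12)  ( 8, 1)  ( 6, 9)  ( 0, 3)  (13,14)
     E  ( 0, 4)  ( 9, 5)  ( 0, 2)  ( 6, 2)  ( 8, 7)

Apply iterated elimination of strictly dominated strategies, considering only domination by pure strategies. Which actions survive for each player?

P2 drop Q (T beats it: A:10>8 B:9>6 C:7>6 D:14>1 E:7>5)
P2 drop R (P beats it: A:12>3 B:3>1 C:2>0 D:12>9 E:4>2)
P1 drop B (A beats it: P:11>9 S:1>0 T:11>8)
P2 drop S (P beats it: A:12>8 C:2>0 D:12>3 E:4>2)
P1 drop C (A beats it: P:11>9 T:11>0)
P1 drop E (A beats it: P:11>0 T:11>8)
P1→{A,D} P2→{P,T}

Survivors P1:{A,D} P2:{P,T}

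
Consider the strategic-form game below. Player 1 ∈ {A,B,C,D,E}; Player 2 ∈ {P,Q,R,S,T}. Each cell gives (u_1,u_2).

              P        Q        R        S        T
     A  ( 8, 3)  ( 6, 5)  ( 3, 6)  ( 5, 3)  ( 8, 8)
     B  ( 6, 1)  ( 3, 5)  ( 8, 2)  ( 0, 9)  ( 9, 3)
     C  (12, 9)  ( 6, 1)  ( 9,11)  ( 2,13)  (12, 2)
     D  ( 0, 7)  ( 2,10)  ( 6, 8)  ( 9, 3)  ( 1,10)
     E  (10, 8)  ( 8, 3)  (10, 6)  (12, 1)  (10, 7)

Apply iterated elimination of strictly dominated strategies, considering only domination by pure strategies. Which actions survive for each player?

P1 drop A (E beats it: P:10>8 Q:8>6 R:10>3 S:12>5 T:10>8)
P1 drop B (C beats it: P:12>6 Q:6>3 R:9>8 S:2>0 T:12>9)
P1 drop D (E beats it: P:10>0 Q:8>2 R:10>6 S:12>9 T:10>1)
P2 drop Q (P beats it: C:9>1 E:8>3)
P2 drop T (P beats it: C:9>2 E:8>7)
P1→{C,E} P2→{P,R,S}

Remaining: P1:{C,E} P2:{P,R,S}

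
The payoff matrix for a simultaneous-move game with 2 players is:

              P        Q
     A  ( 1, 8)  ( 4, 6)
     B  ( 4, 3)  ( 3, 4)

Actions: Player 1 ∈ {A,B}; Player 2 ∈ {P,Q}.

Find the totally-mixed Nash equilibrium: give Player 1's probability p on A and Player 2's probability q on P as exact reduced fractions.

(p,q) = (1/3, 1/4)

P1 indiff ⇒ q·1+(1-q)·4 = q·4+(1-q)·3 ⇒ q(-3) = (1-q)(-1) ⇒ q = 1/4
P2 indiff ⇒ p·8+(1-p)·3 = p·6+(1-p)·4 ⇒ p(2) = (1-p)(1) ⇒ p = 1/3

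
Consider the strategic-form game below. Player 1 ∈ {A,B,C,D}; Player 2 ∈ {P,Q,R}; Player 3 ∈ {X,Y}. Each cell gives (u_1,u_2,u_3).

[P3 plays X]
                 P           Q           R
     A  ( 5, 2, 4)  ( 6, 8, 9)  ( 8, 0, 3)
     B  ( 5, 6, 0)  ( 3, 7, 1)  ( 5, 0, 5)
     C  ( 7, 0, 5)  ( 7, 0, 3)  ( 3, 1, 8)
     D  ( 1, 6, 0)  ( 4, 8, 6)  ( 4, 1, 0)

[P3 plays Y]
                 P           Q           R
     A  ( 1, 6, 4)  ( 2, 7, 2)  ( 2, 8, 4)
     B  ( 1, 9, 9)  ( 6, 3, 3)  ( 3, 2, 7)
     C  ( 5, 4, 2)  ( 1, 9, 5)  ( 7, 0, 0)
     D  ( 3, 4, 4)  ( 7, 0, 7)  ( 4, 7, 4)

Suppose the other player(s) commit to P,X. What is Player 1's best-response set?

BR_1 = {C}

u_1(A vs P,X) = 5
u_1(B vs P,X) = 5
u_1(C vs P,X) = 7
u_1(D vs P,X) = 1
max payoff 7 at {C}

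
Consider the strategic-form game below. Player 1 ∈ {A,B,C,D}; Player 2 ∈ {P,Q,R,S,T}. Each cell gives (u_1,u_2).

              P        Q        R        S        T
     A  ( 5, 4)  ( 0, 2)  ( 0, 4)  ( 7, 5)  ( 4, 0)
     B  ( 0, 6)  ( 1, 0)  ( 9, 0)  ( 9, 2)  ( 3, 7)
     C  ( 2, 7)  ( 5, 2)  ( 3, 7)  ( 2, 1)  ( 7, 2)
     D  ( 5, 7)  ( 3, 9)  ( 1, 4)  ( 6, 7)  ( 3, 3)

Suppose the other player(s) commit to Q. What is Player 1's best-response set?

u_1(A vs Q) = 0
u_1(B vs Q) = 1
u_1(C vs Q) = 5
u_1(D vs Q) = 3
max payoff 5 at {C}

argmax u_1 = {C}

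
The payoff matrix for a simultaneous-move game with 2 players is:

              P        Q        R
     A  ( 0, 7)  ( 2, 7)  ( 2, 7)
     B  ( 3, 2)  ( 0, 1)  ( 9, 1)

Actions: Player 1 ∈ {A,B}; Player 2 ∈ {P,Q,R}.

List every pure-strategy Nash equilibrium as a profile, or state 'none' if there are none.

NE set: (A,Q), (B,P)

(A,P): not NE [P1→B gives 3>0]
(A,Q): NE
(A,R): not NE [P1→B gives 9>2]
(B,P): NE
(B,Q): not NE [P1→A gives 2>0; P2→P gives 2>1]
(B,R): not NE [P2→P gives 2>1]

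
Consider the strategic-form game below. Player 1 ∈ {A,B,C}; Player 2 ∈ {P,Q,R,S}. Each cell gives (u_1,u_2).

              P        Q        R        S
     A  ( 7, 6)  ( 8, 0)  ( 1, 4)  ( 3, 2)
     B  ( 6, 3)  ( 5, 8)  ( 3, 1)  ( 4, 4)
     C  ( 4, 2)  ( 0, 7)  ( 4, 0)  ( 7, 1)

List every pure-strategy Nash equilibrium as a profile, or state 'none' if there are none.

(A,P): NE
(A,Q): not NE [P2→P gives 6>0]
(A,R): not NE [P1→C gives 4>1; P2→P gives 6>4]
(A,S): not NE [P1→C gives 7>3; P2→P gives 6>2]
(B,P): not NE [P1→A gives 7>6; P2→Q gives 8>3]
(B,Q): not NE [P1→A gives 8>5]
(B,R): not NE [P1→C gives 4>3; P2→Q gives 8>1]
(B,S): not NE [P1→C gives 7>4; P2→Q gives 8>4]
(C,P): not NE [P1→A gives 7>4; P2→Q gives 7>2]
(C,Q): not NE [P1→A gives 8>0]
(C,R): not NE [P2→Q gives 7>0]
(C,S): not NE [P2→Q gives 7>1]

PSNE = {(A,P)}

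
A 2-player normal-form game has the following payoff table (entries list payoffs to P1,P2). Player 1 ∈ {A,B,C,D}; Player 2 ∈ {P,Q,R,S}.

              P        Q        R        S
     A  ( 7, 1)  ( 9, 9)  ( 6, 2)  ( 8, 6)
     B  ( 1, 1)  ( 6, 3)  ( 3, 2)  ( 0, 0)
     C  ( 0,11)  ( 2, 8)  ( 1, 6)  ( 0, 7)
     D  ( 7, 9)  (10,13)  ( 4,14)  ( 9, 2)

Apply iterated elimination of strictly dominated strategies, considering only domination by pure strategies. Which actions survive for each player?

P1 drop B (A beats it: P:7>1 Q:9>6 R:6>3 S:8>0)
P1 drop C (A beats it: P:7>0 Q:9>2 R:6>1 S:8>0)
P2 drop P (Q beats it: A:9>1 D:13>9)
P2 drop S (Q beats it: A:9>6 D:13>2)
P1→{A,D} P2→{Q,R}

Remaining: P1:{A,D} P2:{Q,R}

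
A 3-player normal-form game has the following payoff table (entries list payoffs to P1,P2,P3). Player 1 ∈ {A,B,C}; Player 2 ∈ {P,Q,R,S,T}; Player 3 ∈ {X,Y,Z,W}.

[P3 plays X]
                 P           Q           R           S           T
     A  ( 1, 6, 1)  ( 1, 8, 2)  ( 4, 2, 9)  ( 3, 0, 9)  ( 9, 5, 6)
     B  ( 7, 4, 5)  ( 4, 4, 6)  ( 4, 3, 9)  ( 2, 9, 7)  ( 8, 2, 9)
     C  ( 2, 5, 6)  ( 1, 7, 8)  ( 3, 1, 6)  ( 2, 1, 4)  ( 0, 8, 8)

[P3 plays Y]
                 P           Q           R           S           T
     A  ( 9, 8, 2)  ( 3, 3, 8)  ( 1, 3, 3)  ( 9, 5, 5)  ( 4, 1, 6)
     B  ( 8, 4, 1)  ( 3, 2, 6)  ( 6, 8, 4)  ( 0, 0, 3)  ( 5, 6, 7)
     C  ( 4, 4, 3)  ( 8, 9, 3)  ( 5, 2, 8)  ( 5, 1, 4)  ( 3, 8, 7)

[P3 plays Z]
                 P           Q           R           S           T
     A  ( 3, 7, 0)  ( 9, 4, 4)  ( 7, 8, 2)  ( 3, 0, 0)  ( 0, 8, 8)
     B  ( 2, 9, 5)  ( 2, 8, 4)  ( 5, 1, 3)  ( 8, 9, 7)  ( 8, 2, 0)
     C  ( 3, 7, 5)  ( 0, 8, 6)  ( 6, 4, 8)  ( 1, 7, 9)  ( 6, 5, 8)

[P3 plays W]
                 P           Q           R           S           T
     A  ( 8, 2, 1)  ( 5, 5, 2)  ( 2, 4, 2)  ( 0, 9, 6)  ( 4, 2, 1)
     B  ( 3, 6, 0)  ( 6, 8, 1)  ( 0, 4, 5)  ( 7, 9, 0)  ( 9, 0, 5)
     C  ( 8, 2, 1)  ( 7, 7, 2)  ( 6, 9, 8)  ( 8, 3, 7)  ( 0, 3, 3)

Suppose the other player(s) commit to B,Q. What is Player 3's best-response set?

u_3(X vs B,Q) = 6
u_3(Y vs B,Q) = 6
u_3(Z vs B,Q) = 4
u_3(W vs B,Q) = 1
max payoff 6 at {X,Y}

BR_3 = {X,Y}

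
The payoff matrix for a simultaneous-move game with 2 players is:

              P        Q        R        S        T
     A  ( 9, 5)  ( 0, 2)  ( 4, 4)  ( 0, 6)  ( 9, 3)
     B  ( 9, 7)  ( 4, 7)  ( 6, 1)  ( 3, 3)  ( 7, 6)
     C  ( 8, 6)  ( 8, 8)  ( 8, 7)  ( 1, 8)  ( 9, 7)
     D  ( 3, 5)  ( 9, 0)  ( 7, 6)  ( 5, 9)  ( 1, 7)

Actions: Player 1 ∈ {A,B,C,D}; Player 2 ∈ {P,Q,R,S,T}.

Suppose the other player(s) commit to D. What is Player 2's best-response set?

argmax u_2 = {S}

u_2(P vs D) = 5
u_2(Q vs D) = 0
u_2(R vs D) = 6
u_2(S vs D) = 9
u_2(T vs D) = 7
max payoff 9 at {S}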